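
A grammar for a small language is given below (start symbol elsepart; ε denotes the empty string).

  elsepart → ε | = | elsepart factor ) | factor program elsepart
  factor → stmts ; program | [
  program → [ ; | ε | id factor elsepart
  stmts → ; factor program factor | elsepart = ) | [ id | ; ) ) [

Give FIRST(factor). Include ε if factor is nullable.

{ ;, =, [ }

From factor → stmts ; program: add FIRST(stmts) = { ;, =, [ }.
factor → [ contributes {[}.
Union: FIRST(factor) = { ;, =, [ }.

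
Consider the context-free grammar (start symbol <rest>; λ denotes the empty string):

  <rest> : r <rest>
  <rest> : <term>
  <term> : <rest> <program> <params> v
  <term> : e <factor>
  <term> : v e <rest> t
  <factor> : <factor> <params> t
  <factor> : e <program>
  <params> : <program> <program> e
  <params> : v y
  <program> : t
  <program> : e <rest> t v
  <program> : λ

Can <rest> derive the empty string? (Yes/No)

Nullable nonterminals: <program>.
No production of <rest> has an RHS whose symbols are all nullable, so <rest> is not nullable.

No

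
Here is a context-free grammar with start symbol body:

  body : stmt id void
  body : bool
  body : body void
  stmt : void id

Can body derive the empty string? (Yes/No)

No

No nonterminal in this grammar is nullable.
No production of body has an RHS whose symbols are all nullable, so body is not nullable.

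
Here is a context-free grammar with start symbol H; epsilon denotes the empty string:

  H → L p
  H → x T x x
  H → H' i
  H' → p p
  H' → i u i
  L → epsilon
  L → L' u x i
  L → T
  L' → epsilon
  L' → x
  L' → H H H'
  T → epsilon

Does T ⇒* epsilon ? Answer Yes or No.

T has an epsilon-production, so T ⇒ epsilon.

Yes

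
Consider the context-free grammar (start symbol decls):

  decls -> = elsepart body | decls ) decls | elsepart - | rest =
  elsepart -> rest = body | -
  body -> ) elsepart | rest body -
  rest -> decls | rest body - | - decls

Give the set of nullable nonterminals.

{ } (none)

No nonterminal has an empty production or an RHS whose symbols are all nullable.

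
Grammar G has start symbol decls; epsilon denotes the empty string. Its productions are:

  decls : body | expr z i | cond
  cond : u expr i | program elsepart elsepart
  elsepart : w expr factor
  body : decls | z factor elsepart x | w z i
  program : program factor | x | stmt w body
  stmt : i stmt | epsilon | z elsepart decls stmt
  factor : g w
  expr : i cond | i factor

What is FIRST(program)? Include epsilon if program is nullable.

{ i, w, x, z }

From program : program factor: add FIRST(program) = { i, w, x, z }.
program : x contributes {x}.
From program : stmt w body: stmt nullable, take FIRST(stmt) ∪ {w} = { i, w, z }.
Union: FIRST(program) = { i, w, x, z }.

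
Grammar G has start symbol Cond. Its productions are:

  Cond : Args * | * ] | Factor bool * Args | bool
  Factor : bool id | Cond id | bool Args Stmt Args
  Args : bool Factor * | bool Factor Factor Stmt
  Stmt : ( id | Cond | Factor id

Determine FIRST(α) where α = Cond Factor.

Add FIRST(Cond) = { *, bool }; Cond is not nullable, stop.

{ *, bool }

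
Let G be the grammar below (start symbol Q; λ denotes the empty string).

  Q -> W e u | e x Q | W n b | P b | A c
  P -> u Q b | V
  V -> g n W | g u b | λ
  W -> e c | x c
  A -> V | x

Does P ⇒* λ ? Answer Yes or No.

Yes

P -> V and each of V is nullable, so P ⇒* λ.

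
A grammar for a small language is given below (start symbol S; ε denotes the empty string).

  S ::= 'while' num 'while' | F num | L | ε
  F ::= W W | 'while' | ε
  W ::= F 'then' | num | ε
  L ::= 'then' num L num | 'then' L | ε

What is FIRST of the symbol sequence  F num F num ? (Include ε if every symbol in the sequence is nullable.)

Add FIRST(F)\{ε} = { 'then', 'while', num }; F is nullable, continue.
num is a terminal; add {num} and stop.

{ 'then', 'while', num }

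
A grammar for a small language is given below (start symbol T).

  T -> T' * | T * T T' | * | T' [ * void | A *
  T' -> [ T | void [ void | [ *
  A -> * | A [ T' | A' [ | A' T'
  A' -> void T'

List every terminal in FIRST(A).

{ *, void }

A -> * contributes {*}.
From A -> A [ T': add FIRST(A) = { *, void }.
From A -> A' [: add FIRST(A') = { void }.
From A -> A' T': add FIRST(A') = { void }.
Union: FIRST(A) = { *, void }.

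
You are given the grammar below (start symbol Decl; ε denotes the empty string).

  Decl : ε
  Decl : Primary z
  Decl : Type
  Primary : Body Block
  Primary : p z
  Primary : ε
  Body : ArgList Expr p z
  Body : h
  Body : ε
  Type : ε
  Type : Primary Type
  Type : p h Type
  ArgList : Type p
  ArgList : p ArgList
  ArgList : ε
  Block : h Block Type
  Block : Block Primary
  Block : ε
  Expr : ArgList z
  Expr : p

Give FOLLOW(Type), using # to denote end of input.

In Decl : Type: Type is at the end, add FOLLOW(Decl) = { # }.
In Type : Primary Type: Type is at the end, add FOLLOW(Type) = { #, h, p, z }.
In Type : p h Type: Type is at the end, add FOLLOW(Type) = { #, h, p, z }.
In ArgList : Type p: add FIRST(p) = { p }.
In Block : h Block Type: Type is at the end, add FOLLOW(Block) = { #, h, p, z }.
Union: FOLLOW(Type) = { #, h, p, z }.

{ #, h, p, z }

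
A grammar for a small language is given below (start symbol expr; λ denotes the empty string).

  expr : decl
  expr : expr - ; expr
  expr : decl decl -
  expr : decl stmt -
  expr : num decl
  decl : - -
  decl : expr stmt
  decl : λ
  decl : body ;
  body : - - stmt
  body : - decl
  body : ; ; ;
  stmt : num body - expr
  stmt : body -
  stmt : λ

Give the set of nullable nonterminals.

Directly nullable (have an λ-production): decl, stmt.
expr : decl with every symbol nullable, so expr is nullable.
No other nonterminal has a production whose RHS symbols are all nullable.

{ decl, expr, stmt }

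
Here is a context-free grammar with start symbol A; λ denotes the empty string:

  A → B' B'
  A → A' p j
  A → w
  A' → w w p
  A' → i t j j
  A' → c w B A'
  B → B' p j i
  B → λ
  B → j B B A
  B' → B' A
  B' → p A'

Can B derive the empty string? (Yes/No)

Yes

B has an λ-production, so B ⇒ λ.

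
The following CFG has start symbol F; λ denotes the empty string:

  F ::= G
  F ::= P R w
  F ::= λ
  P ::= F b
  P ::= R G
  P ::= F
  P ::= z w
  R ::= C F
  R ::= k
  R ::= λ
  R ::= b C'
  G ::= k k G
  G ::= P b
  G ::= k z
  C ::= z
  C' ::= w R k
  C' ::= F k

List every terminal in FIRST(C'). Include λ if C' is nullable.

{ b, k, w, z }

C' ::= w R k contributes {w}.
From C' ::= F k: F nullable, take FIRST(F) ∪ {k} = { b, k, w, z }.
Union: FIRST(C') = { b, k, w, z }.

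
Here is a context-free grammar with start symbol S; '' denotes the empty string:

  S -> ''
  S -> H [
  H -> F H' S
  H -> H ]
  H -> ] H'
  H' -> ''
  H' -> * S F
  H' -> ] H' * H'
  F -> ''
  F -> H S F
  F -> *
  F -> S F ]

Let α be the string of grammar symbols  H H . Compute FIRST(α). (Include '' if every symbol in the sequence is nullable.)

Add FIRST(H)\{''} = { *, [, ] }; H is nullable, continue.
Add FIRST(H)\{''} = { *, [, ] }; H is nullable, continue.
Every symbol is nullable, so include ''.

{ *, [, ], '' }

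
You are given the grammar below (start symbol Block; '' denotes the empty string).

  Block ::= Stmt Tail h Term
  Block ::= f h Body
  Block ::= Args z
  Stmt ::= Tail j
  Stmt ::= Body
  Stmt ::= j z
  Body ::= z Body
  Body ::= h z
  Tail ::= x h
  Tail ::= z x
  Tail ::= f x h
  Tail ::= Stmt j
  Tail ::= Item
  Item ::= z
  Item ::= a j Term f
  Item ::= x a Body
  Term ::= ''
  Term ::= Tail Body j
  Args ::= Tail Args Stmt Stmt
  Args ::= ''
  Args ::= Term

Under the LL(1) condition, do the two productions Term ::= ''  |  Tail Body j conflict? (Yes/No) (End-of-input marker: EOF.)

FIRST('') = { '' } and FIRST(Tail Body j) = { a, f, h, j, x, z }.
The first alternative is nullable and FOLLOW(Term) = { EOF, a, f, h, j, x, z } shares a with FIRST of the second — conflict.

Yes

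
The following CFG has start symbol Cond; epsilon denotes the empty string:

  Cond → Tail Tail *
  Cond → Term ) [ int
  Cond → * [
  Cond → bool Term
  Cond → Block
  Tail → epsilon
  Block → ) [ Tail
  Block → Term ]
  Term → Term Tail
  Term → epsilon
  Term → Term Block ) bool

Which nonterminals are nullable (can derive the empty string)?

Directly nullable (have an epsilon-production): Tail, Term.
No other nonterminal has a production whose RHS symbols are all nullable.

{ Tail, Term }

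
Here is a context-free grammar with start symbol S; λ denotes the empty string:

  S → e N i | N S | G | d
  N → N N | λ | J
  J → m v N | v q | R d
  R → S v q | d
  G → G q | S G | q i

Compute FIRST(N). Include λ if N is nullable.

From N → N N: N, N nullable, take FIRST(N) ∪ FIRST(N) = { d, e, m, q, v }; also λ since the whole RHS is nullable.
N → λ contributes λ.
From N → J: add FIRST(J) = { d, e, m, q, v }.
Union: FIRST(N) = { d, e, m, q, v, λ }.

{ d, e, m, q, v, λ }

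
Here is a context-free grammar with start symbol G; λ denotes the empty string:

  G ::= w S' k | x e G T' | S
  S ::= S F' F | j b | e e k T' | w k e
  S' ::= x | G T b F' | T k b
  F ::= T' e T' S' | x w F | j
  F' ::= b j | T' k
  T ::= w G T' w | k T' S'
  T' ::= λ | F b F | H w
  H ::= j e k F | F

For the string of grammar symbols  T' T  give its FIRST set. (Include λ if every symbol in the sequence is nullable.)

Add FIRST(T')\{λ} = { e, j, x }; T' is nullable, continue.
Add FIRST(T) = { k, w }; T is not nullable, stop.

{ e, j, k, w, x }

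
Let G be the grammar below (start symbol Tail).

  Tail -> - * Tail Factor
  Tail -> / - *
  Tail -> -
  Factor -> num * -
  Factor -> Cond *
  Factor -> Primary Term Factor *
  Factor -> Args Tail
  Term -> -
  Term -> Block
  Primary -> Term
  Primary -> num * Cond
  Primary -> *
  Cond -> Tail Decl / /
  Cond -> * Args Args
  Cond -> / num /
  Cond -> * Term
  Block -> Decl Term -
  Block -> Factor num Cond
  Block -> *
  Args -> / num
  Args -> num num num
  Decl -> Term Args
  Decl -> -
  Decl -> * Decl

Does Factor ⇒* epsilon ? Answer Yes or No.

No nonterminal in this grammar is nullable.
No production of Factor has an RHS whose symbols are all nullable, so Factor is not nullable.

No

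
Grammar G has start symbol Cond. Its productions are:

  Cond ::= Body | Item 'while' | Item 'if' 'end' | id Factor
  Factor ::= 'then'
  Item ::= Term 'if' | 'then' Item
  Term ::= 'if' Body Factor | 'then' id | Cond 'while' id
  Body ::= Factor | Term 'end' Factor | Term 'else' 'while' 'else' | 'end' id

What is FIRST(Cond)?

{ 'end', 'if', 'then', id }

From Cond ::= Body: add FIRST(Body) = { 'end', 'if', 'then', id }.
From Cond ::= Item 'while': add FIRST(Item) = { 'end', 'if', 'then', id }.
From Cond ::= Item 'if' 'end': add FIRST(Item) = { 'end', 'if', 'then', id }.
Cond ::= id Factor contributes {id}.
Union: FIRST(Cond) = { 'end', 'if', 'then', id }.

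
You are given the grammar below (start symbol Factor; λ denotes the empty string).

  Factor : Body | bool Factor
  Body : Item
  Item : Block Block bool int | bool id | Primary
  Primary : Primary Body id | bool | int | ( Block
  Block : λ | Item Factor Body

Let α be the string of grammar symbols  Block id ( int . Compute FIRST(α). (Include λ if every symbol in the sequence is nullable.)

{ (, bool, id, int }

Add FIRST(Block)\{λ} = { (, bool, int }; Block is nullable, continue.
id is a terminal; add {id} and stop.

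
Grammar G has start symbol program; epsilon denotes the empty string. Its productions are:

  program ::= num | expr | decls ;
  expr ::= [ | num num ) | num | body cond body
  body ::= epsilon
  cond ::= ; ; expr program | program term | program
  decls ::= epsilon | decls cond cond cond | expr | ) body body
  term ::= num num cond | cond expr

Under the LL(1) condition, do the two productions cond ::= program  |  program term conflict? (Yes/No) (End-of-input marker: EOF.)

FIRST(program) = { ), ;, [, num } and FIRST(program term) = { ), ;, [, num }.
Both contain ), so the two alternatives are not disjoint — LL(1) conflict.

Yes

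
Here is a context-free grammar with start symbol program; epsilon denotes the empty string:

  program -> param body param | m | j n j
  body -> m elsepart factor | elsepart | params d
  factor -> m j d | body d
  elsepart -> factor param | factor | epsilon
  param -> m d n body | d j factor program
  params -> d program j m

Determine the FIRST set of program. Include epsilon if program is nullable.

{ d, j, m }

From program -> param body param: add FIRST(param) = { d, m }.
program -> m contributes {m}.
program -> j n j contributes {j}.
Union: FIRST(program) = { d, j, m }.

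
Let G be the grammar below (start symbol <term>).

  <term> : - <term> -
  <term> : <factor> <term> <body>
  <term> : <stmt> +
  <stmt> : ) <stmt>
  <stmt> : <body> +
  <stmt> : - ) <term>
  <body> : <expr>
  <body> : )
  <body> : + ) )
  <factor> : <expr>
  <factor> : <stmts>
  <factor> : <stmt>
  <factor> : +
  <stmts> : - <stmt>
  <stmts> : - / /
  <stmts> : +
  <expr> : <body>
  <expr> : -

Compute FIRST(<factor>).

From <factor> : <expr>: add FIRST(<expr>) = { ), +, - }.
From <factor> : <stmts>: add FIRST(<stmts>) = { +, - }.
From <factor> : <stmt>: add FIRST(<stmt>) = { ), +, - }.
<factor> : + contributes {+}.
Union: FIRST(<factor>) = { ), +, - }.

{ ), +, - }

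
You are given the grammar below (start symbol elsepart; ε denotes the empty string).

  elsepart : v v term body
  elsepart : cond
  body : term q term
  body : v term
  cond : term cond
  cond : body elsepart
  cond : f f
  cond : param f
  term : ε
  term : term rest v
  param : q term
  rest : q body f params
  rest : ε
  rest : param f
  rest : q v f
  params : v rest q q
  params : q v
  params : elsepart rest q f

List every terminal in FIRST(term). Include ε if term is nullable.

{ q, v, ε }

term : ε contributes ε.
From term : term rest v: term, rest nullable, take FIRST(term) ∪ FIRST(rest) ∪ {v} = { q, v }.
Union: FIRST(term) = { q, v, ε }.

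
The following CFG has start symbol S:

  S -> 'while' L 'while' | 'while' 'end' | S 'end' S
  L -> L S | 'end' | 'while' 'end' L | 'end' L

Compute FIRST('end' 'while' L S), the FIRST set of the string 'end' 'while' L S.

{ 'end' }

'end' is a terminal; add {'end'} and stop.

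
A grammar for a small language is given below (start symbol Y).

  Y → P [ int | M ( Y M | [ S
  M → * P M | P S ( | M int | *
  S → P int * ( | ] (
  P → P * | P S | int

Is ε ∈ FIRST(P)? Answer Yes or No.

No nonterminal in this grammar is nullable.
No production of P has an RHS whose symbols are all nullable, so P is not nullable.

No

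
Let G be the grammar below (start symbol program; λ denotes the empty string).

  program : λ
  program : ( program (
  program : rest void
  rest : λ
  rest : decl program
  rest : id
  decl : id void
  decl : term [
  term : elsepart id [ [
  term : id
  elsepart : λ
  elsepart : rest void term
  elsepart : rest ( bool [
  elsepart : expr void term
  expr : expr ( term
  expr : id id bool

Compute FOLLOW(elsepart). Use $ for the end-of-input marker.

{ id }

In term : elsepart id [ [: add FIRST(id [ [) = { id }.
Union: FOLLOW(elsepart) = { id }.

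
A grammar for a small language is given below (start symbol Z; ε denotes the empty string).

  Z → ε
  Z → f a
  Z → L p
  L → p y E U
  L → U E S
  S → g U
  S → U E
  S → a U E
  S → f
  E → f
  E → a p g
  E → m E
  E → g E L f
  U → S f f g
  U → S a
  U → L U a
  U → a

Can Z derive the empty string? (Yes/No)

Z has an ε-production, so Z ⇒ ε.

Yes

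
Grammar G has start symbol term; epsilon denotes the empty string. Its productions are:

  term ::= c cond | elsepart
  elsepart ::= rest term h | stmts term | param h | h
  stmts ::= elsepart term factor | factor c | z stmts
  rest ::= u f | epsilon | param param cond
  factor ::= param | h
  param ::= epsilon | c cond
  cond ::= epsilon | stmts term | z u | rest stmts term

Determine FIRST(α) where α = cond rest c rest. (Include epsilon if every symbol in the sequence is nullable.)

Add FIRST(cond)\{epsilon} = { c, h, u, z }; cond is nullable, continue.
Add FIRST(rest)\{epsilon} = { c, h, u, z }; rest is nullable, continue.
c is a terminal; add {c} and stop.

{ c, h, u, z }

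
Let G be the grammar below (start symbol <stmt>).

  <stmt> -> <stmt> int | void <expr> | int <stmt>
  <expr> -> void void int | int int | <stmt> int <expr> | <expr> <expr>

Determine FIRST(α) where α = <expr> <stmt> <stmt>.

{ int, void }

Add FIRST(<expr>) = { int, void }; <expr> is not nullable, stop.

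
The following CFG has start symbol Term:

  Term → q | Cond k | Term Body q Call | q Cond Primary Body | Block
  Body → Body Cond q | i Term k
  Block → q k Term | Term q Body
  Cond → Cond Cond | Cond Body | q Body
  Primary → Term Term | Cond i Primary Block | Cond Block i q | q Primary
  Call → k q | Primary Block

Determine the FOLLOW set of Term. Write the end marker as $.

Term is the start symbol, so $ ∈ FOLLOW(Term).
In Term → Term Body q Call: add FIRST(Body q Call) = { i }.
In Body → i Term k: add FIRST(k) = { k }.
In Block → q k Term: Term is at the end, add FOLLOW(Block) = { $, i, k, q }.
In Block → Term q Body: add FIRST(q Body) = { q }.
In Primary → Term Term: add FIRST(Term) = { q }.
In Primary → Term Term: Term is at the end, add FOLLOW(Primary) = { i, q }.
Union: FOLLOW(Term) = { $, i, k, q }.

{ $, i, k, q }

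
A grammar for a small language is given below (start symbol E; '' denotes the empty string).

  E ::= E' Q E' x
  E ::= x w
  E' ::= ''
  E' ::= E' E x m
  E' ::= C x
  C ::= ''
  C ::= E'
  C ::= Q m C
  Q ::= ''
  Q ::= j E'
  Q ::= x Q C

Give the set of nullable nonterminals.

{ C, E', Q }

Directly nullable (have an ''-production): E', C, Q.
No other nonterminal has a production whose RHS symbols are all nullable.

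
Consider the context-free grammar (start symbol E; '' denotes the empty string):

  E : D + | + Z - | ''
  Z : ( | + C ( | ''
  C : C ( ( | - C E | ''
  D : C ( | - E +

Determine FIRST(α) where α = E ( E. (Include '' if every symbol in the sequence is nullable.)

{ (, +, - }

Add FIRST(E)\{''} = { (, +, - }; E is nullable, continue.
( is a terminal; add {(} and stop.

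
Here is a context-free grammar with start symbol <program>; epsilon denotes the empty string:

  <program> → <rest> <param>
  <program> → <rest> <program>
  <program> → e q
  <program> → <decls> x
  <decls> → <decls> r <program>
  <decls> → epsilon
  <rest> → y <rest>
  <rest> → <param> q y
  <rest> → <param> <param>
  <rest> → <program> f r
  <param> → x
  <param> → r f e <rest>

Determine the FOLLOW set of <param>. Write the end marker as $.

{ $, e, f, q, r, x, y }

In <program> → <rest> <param>: <param> is at the end, add FOLLOW(<program>) = { $, f, r, x }.
In <rest> → <param> q y: add FIRST(q y) = { q }.
In <rest> → <param> <param>: add FIRST(<param>) = { r, x }.
In <rest> → <param> <param>: <param> is at the end, add FOLLOW(<rest>) = { $, e, f, q, r, x, y }.
Union: FOLLOW(<param>) = { $, e, f, q, r, x, y }.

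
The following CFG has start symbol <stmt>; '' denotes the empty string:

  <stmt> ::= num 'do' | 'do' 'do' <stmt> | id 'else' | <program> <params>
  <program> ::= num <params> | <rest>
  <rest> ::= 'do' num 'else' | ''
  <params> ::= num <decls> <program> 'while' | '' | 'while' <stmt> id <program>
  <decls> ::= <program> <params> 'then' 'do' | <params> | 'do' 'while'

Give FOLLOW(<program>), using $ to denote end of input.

{ $, 'do', 'then', 'while', id, num }

In <stmt> ::= <program> <params>: add FIRST(<params>)\{''} = { 'while', num }.
  Since <params> is nullable, also add FOLLOW(<stmt>) = { $, id }.
In <params> ::= num <decls> <program> 'while': add FIRST('while') = { 'while' }.
In <params> ::= 'while' <stmt> id <program>: <program> is at the end, add FOLLOW(<params>) = { $, 'do', 'then', 'while', id, num }.
In <decls> ::= <program> <params> 'then' 'do': add FIRST(<params> 'then' 'do') = { 'then', 'while', num }.
Union: FOLLOW(<program>) = { $, 'do', 'then', 'while', id, num }.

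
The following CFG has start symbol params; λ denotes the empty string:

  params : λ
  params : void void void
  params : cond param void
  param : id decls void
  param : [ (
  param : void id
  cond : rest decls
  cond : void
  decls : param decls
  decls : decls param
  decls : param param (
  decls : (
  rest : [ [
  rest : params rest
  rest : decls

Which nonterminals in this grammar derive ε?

Directly nullable (have an λ-production): params.
No other nonterminal has a production whose RHS symbols are all nullable.

{ params }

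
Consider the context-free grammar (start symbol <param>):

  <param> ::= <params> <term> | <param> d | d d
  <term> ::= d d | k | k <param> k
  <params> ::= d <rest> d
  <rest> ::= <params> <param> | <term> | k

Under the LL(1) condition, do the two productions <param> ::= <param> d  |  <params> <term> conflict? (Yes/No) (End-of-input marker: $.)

Yes

FIRST(<param> d) = { d } and FIRST(<params> <term>) = { d }.
Both contain d, so the two alternatives are not disjoint — LL(1) conflict.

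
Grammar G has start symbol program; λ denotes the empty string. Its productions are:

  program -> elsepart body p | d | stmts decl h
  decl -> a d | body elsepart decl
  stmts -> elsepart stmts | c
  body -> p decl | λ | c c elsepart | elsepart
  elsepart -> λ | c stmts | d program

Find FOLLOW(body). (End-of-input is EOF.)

{ a, c, d, p }

In program -> elsepart body p: add FIRST(p) = { p }.
In decl -> body elsepart decl: add FIRST(elsepart decl) = { a, c, d, p }.
Union: FOLLOW(body) = { a, c, d, p }.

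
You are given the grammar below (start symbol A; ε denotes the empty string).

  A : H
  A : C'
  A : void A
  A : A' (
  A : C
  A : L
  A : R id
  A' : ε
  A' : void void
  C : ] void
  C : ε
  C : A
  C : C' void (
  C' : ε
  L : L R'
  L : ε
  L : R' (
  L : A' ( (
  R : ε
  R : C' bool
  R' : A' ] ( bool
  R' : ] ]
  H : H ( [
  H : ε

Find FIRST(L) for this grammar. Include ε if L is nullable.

From L : L R': L nullable, take FIRST(L) ∪ FIRST(R') = { (, ], void }.
L : ε contributes ε.
From L : R' (: add FIRST(R') = { ], void }.
From L : A' ( (: A' nullable, take FIRST(A') ∪ {(} = { (, void }.
Union: FIRST(L) = { (, ], void, ε }.

{ (, ], void, ε }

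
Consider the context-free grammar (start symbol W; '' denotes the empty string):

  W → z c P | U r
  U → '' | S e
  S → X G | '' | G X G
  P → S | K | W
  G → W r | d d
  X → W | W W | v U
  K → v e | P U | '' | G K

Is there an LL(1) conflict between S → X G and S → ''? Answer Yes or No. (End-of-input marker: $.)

Yes

FIRST(X G) = { d, e, r, v, z } and FIRST('') = { '' }.
The second alternative is nullable and FOLLOW(S) = { $, d, e, r, v, z } shares d with FIRST of the first — conflict.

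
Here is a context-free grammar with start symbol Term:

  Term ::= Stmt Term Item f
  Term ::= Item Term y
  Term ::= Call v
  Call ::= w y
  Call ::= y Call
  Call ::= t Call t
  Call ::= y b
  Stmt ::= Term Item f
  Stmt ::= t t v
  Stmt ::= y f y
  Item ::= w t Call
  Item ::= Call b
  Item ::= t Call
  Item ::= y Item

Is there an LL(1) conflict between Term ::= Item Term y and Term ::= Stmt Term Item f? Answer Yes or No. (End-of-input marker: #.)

FIRST(Item Term y) = { t, w, y } and FIRST(Stmt Term Item f) = { t, w, y }.
Both contain t, so the two alternatives are not disjoint — LL(1) conflict.

Yes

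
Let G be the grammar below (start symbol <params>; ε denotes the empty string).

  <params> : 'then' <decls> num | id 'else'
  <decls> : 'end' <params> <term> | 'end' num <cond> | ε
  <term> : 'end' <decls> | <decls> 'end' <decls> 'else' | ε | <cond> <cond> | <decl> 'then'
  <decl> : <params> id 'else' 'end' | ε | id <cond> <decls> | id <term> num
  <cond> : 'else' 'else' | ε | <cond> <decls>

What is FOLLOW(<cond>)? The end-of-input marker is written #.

In <decls> : 'end' num <cond>: <cond> is at the end, add FOLLOW(<decls>) = { 'else', 'end', 'then', num }.
In <term> : <cond> <cond>: add FIRST(<cond>)\{ε} = { 'else', 'end' }.
  Since <cond> is nullable, also add FOLLOW(<term>) = { 'else', 'end', 'then', num }.
In <term> : <cond> <cond>: <cond> is at the end, add FOLLOW(<term>) = { 'else', 'end', 'then', num }.
In <decl> : id <cond> <decls>: add FIRST(<decls>)\{ε} = { 'end' }.
  Since <decls> is nullable, also add FOLLOW(<decl>) = { 'then' }.
In <cond> : <cond> <decls>: add FIRST(<decls>)\{ε} = { 'end' }.
  Since <decls> is nullable, also add FOLLOW(<cond>) = { 'else', 'end', 'then', num }.
Union: FOLLOW(<cond>) = { 'else', 'end', 'then', num }.

{ 'else', 'end', 'then', num }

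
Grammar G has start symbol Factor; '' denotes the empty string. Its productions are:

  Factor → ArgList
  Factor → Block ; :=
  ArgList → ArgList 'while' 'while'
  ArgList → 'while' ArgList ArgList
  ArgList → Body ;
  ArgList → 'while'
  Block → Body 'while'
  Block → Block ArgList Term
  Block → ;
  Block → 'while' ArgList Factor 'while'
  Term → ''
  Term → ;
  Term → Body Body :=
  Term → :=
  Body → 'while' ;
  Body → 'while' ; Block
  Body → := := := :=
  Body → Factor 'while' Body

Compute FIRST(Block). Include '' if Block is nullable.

From Block → Body 'while': add FIRST(Body) = { 'while', :=, ; }.
From Block → Block ArgList Term: add FIRST(Block) = { 'while', :=, ; }.
Block → ; contributes {;}.
Block → 'while' ArgList Factor 'while' contributes {'while'}.
Union: FIRST(Block) = { 'while', :=, ; }.

{ 'while', :=, ; }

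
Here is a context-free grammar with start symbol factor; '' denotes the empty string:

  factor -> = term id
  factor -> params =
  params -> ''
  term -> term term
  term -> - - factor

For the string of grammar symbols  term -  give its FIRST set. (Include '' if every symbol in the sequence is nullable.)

{ - }

Add FIRST(term) = { - }; term is not nullable, stop.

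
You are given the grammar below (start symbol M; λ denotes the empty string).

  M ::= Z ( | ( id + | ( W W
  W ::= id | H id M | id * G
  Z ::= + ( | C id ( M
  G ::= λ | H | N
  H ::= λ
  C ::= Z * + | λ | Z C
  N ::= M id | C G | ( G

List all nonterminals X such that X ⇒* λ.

{ C, G, H, N }

Directly nullable (have an λ-production): G, H, C.
N ::= C G with every symbol nullable, so N is nullable.
No other nonterminal has a production whose RHS symbols are all nullable.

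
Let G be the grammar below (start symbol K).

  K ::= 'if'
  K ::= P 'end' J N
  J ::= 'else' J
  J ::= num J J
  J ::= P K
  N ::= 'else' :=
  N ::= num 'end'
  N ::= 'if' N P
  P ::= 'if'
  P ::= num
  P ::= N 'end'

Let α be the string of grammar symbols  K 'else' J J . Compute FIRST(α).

Add FIRST(K) = { 'else', 'if', num }; K is not nullable, stop.

{ 'else', 'if', num }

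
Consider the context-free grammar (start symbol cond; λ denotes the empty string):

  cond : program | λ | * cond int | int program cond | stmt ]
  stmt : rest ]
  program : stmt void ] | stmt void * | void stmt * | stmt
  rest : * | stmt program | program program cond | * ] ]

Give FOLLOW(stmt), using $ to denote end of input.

{ $, *, ], int, void }

In cond : stmt ]: add FIRST(]) = { ] }.
In program : stmt void ]: add FIRST(void ]) = { void }.
In program : stmt void *: add FIRST(void *) = { void }.
In program : void stmt *: add FIRST(*) = { * }.
In program : stmt: stmt is at the end, add FOLLOW(program) = { $, *, ], int, void }.
In rest : stmt program: add FIRST(program) = { *, void }.
Union: FOLLOW(stmt) = { $, *, ], int, void }.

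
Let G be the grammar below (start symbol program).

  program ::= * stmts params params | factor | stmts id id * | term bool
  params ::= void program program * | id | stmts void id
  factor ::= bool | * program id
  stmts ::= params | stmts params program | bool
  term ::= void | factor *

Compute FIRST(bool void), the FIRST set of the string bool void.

{ bool }

bool is a terminal; add {bool} and stop.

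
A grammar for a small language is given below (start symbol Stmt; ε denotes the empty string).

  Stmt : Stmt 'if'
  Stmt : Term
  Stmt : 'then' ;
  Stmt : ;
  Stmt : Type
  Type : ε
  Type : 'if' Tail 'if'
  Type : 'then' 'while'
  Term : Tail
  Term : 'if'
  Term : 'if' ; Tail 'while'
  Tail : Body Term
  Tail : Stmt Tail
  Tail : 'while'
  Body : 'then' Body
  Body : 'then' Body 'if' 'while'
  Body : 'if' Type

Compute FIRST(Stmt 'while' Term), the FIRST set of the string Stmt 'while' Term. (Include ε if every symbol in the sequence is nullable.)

{ 'if', 'then', 'while', ; }

Add FIRST(Stmt)\{ε} = { 'if', 'then', 'while', ; }; Stmt is nullable, continue.
'while' is a terminal; add {'while'} and stop.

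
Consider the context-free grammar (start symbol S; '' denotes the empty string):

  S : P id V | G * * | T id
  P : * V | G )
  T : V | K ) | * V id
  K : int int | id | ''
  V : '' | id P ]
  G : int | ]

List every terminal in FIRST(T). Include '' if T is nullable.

{ ), *, id, int, '' }

From T : V: add FIRST(V) = { id, '' } (including '' since V is nullable).
From T : K ): K nullable, take FIRST(K) ∪ {)} = { ), id, int }.
T : * V id contributes {*}.
Union: FIRST(T) = { ), *, id, int, '' }.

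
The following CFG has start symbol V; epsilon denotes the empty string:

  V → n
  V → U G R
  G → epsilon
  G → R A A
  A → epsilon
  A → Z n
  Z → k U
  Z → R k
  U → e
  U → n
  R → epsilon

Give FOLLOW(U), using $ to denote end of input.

{ $, k, n }

In V → U G R: add FIRST(G R)\{epsilon} = { k }.
  Since G R is nullable, also add FOLLOW(V) = { $ }.
In Z → k U: U is at the end, add FOLLOW(Z) = { n }.
Union: FOLLOW(U) = { $, k, n }.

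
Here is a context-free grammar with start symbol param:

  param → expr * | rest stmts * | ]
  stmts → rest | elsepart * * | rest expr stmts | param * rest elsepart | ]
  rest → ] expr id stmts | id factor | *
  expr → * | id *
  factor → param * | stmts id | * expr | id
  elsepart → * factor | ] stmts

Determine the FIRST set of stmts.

From stmts → rest: add FIRST(rest) = { *, ], id }.
From stmts → elsepart * *: add FIRST(elsepart) = { *, ] }.
From stmts → rest expr stmts: add FIRST(rest) = { *, ], id }.
From stmts → param * rest elsepart: add FIRST(param) = { *, ], id }.
stmts → ] contributes {]}.
Union: FIRST(stmts) = { *, ], id }.

{ *, ], id }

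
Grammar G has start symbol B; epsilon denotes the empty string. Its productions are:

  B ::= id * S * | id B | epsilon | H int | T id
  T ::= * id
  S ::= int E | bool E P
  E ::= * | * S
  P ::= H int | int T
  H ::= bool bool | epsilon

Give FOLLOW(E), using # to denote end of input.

{ *, bool, int }

In S ::= int E: E is at the end, add FOLLOW(S) = { *, bool, int }.
In S ::= bool E P: add FIRST(P) = { bool, int }.
Union: FOLLOW(E) = { *, bool, int }.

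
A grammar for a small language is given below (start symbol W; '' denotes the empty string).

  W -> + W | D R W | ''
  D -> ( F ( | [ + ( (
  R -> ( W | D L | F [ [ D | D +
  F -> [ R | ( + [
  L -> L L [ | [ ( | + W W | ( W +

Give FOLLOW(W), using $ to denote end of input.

W is the start symbol, so $ ∈ FOLLOW(W).
In W -> + W: W is at the end, add FOLLOW(W) = { $, (, +, [ }.
In W -> D R W: W is at the end, add FOLLOW(W) = { $, (, +, [ }.
In R -> ( W: W is at the end, add FOLLOW(R) = { $, (, +, [ }.
In L -> + W W: add FIRST(W)\{''} = { (, +, [ }.
  Since W is nullable, also add FOLLOW(L) = { $, (, +, [ }.
In L -> + W W: W is at the end, add FOLLOW(L) = { $, (, +, [ }.
In L -> ( W +: add FIRST(+) = { + }.
Union: FOLLOW(W) = { $, (, +, [ }.

{ $, (, +, [ }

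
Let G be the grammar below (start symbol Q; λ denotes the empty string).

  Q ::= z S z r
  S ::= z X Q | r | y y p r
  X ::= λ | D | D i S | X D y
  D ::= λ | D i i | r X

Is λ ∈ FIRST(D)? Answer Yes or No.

D has an λ-production, so D ⇒ λ.

Yes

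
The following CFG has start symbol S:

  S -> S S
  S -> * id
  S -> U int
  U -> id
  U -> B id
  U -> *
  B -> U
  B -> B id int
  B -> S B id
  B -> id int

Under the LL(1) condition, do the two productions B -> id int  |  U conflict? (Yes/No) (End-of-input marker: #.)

FIRST(id int) = { id } and FIRST(U) = { *, id }.
Both contain id, so the two alternatives are not disjoint — LL(1) conflict.

Yes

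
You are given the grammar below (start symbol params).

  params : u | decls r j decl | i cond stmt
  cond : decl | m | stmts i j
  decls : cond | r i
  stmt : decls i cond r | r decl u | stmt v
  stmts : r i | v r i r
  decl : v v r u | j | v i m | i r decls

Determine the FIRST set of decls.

From decls : cond: add FIRST(cond) = { i, j, m, r, v }.
decls : r i contributes {r}.
Union: FIRST(decls) = { i, j, m, r, v }.

{ i, j, m, r, v }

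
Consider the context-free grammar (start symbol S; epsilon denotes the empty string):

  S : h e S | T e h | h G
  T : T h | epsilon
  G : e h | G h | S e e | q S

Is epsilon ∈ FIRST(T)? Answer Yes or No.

T has an epsilon-production, so T ⇒ epsilon.

Yes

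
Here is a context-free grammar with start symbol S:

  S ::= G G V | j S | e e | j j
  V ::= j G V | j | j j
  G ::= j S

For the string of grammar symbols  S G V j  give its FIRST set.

{ e, j }

Add FIRST(S) = { e, j }; S is not nullable, stop.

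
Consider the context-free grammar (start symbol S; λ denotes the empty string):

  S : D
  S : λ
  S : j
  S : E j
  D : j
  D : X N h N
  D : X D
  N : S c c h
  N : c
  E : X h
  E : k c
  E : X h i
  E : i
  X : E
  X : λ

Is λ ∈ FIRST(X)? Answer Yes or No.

Yes

X has an λ-production, so X ⇒ λ.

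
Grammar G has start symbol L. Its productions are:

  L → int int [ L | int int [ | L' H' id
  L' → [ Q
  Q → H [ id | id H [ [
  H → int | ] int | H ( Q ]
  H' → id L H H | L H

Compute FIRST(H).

H → int contributes {int}.
H → ] int contributes {]}.
From H → H ( Q ]: add FIRST(H) = { ], int }.
Union: FIRST(H) = { ], int }.

{ ], int }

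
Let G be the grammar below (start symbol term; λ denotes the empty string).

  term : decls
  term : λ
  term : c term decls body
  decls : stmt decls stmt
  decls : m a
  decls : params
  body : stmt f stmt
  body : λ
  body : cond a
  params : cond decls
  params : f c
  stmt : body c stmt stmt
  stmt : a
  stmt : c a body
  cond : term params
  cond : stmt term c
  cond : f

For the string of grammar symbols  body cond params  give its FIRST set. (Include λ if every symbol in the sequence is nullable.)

{ a, c, f, m }

Add FIRST(body)\{λ} = { a, c, f, m }; body is nullable, continue.
Add FIRST(cond) = { a, c, f, m }; cond is not nullable, stop.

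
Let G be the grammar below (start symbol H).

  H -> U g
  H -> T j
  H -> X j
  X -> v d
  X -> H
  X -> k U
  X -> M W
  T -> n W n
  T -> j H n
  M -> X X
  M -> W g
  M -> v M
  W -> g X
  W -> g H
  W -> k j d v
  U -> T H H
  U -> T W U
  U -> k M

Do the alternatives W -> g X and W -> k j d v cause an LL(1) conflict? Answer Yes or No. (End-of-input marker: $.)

FIRST(g X) = { g } and FIRST(k j d v) = { k }.
The FIRST sets are disjoint and neither alternative is nullable — no conflict.

No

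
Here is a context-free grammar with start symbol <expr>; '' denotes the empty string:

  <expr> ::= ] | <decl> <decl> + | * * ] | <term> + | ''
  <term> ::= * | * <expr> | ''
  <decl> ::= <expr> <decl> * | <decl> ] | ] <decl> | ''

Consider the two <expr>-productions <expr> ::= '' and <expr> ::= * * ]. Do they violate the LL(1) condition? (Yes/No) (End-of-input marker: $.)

Yes

FIRST('') = { '' } and FIRST(* * ]) = { * }.
The first alternative is nullable and FOLLOW(<expr>) = { $, *, +, ] } shares * with FIRST of the second — conflict.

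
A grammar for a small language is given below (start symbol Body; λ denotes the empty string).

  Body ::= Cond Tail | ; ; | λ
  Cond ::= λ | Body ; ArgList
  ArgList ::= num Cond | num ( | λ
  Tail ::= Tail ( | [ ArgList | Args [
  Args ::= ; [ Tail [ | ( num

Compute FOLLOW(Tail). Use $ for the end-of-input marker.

In Body ::= Cond Tail: Tail is at the end, add FOLLOW(Body) = { $, ; }.
In Tail ::= Tail (: add FIRST(() = { ( }.
In Args ::= ; [ Tail [: add FIRST([) = { [ }.
Union: FOLLOW(Tail) = { $, (, ;, [ }.

{ $, (, ;, [ }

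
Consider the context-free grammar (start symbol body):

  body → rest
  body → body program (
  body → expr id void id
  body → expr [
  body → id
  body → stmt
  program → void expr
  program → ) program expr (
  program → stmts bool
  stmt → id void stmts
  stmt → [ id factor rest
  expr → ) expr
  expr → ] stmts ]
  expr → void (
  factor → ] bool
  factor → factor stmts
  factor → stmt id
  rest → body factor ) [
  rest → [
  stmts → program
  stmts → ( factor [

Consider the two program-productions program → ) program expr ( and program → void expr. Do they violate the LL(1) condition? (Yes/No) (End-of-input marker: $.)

No

FIRST() program expr () = { ) } and FIRST(void expr) = { void }.
The FIRST sets are disjoint and neither alternative is nullable — no conflict.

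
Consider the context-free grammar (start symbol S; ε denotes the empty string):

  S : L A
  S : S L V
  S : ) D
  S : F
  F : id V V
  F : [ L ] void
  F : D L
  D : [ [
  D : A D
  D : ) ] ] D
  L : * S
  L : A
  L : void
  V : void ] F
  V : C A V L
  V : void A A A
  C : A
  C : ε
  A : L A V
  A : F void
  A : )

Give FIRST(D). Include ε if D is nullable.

D : [ [ contributes {[}.
From D : A D: add FIRST(A) = { ), *, [, id, void }.
D : ) ] ] D contributes {)}.
Union: FIRST(D) = { ), *, [, id, void }.

{ ), *, [, id, void }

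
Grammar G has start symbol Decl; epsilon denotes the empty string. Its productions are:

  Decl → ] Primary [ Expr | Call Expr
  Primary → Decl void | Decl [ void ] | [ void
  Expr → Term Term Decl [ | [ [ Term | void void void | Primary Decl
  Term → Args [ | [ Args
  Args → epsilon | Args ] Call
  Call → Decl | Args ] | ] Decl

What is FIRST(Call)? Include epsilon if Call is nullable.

{ ] }

From Call → Decl: add FIRST(Decl) = { ] }.
From Call → Args ]: Args nullable, take FIRST(Args) ∪ {]} = { ] }.
Call → ] Decl contributes {]}.
Union: FIRST(Call) = { ] }.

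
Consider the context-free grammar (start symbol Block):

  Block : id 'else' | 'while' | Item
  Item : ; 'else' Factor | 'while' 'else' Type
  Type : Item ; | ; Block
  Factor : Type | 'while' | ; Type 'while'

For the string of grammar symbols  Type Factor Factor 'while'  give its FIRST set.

Add FIRST(Type) = { 'while', ; }; Type is not nullable, stop.

{ 'while', ; }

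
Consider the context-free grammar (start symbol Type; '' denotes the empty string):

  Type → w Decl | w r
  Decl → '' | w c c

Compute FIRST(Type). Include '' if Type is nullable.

Type → w Decl contributes {w}.
Type → w r contributes {w}.
Union: FIRST(Type) = { w }.

{ w }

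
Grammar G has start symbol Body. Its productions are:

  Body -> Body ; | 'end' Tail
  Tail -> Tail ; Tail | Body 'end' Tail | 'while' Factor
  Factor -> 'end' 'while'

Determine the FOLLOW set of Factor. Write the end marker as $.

In Tail -> 'while' Factor: Factor is at the end, add FOLLOW(Tail) = { $, 'end', ; }.
Union: FOLLOW(Factor) = { $, 'end', ; }.

{ $, 'end', ; }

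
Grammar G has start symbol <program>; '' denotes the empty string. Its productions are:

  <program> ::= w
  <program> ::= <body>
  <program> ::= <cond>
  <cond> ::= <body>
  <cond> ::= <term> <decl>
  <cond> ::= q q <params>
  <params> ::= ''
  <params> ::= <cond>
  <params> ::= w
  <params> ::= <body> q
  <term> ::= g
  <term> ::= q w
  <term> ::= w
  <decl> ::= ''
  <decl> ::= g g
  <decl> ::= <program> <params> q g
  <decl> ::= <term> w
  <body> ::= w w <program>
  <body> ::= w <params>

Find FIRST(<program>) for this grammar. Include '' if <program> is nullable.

{ g, q, w }

<program> ::= w contributes {w}.
From <program> ::= <body>: add FIRST(<body>) = { w }.
From <program> ::= <cond>: add FIRST(<cond>) = { g, q, w }.
Union: FIRST(<program>) = { g, q, w }.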